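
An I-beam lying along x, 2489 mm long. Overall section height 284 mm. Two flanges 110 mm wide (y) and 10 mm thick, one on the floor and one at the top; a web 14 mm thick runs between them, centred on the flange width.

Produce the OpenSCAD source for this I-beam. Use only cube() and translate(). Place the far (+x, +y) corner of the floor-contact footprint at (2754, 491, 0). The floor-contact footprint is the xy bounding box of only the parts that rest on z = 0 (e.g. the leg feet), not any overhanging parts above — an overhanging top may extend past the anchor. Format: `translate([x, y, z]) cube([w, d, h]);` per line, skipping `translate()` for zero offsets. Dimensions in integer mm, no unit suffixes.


translate([265, 381, 0]) cube([2489, 110, 10]);
translate([265, 429, 10]) cube([2489, 14, 264]);
translate([265, 381, 274]) cube([2489, 110, 10]);


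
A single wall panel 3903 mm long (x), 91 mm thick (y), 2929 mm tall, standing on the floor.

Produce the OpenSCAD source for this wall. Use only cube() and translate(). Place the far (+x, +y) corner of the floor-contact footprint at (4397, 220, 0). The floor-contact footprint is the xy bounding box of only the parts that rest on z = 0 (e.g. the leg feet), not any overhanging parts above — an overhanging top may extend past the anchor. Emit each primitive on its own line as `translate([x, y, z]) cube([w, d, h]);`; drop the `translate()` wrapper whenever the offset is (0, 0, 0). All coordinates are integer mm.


translate([494, 129, 0]) cube([3903, 91, 2929]);


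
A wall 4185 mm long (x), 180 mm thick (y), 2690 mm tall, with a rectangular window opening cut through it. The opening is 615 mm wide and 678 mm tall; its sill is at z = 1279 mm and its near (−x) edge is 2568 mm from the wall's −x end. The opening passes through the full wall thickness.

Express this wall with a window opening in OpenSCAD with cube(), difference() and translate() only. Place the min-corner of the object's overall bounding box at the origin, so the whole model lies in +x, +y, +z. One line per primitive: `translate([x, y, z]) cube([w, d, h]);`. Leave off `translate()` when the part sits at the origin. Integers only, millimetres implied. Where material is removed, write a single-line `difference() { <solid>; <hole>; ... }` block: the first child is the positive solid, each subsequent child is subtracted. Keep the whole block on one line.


difference() { cube([4185, 180, 2690]); translate([2568, 0, 1279]) cube([615, 180, 678]); }


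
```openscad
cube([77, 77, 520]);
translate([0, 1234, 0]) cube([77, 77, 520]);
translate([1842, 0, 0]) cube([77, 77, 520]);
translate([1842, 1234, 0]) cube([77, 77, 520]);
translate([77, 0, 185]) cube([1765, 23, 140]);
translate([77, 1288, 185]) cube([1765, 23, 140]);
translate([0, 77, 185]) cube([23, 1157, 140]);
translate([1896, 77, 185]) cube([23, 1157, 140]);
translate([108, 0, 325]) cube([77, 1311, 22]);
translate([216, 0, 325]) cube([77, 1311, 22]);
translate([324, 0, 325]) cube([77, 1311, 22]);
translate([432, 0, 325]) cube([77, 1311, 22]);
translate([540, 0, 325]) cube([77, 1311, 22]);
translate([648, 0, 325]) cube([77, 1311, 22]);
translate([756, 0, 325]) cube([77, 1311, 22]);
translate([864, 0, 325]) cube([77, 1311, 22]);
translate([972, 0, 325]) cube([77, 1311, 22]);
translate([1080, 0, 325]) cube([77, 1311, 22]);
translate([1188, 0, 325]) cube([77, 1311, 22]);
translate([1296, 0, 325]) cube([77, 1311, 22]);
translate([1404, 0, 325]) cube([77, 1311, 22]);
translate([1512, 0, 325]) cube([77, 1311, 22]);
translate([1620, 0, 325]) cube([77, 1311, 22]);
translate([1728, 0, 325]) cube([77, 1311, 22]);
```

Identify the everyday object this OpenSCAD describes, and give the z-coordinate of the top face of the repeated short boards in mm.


A bed frame. The slat-top height is 347 mm.

Four posts, four rails, and a row of slats — a bed frame. Slats sit on the rails at z = 185 + 140 = 325; with slat thickness 22, the top is 347 mm.


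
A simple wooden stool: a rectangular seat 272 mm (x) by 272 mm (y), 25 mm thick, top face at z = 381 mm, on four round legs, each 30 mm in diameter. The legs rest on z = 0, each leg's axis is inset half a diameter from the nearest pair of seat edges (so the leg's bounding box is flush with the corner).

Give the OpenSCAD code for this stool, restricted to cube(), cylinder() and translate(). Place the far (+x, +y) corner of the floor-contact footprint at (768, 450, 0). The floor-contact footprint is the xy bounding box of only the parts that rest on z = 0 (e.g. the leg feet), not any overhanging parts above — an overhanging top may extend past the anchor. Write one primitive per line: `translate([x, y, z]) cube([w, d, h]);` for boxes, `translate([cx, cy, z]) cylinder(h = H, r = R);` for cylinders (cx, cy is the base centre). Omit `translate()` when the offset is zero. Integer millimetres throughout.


translate([496, 178, 356]) cube([272, 272, 25]);
translate([511, 193, 0]) cylinder(h = 356, r = 15);
translate([753, 193, 0]) cylinder(h = 356, r = 15);
translate([511, 435, 0]) cylinder(h = 356, r = 15);
translate([753, 435, 0]) cylinder(h = 356, r = 15);


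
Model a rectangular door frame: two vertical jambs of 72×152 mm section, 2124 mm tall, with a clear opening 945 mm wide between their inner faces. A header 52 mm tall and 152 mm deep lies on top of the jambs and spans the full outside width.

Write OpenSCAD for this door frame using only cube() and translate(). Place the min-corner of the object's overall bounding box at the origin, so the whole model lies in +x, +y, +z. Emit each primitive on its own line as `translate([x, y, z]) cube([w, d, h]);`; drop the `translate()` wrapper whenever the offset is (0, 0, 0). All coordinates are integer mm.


cube([72, 152, 2124]);
translate([1017, 0, 0]) cube([72, 152, 2124]);
translate([0, 0, 2124]) cube([1089, 152, 52]);


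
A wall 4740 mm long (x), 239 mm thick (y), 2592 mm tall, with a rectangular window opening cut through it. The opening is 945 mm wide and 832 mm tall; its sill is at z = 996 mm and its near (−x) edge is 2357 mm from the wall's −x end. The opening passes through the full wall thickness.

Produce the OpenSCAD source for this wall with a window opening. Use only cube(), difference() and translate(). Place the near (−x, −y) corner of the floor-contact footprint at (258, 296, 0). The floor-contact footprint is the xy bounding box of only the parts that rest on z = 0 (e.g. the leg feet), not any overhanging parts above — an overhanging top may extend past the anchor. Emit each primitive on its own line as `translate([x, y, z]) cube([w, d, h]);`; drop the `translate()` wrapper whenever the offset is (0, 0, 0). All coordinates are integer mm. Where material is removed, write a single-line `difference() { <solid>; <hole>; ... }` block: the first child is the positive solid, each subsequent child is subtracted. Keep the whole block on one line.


difference() { translate([258, 296, 0]) cube([4740, 239, 2592]); translate([2615, 296, 996]) cube([945, 239, 832]); }


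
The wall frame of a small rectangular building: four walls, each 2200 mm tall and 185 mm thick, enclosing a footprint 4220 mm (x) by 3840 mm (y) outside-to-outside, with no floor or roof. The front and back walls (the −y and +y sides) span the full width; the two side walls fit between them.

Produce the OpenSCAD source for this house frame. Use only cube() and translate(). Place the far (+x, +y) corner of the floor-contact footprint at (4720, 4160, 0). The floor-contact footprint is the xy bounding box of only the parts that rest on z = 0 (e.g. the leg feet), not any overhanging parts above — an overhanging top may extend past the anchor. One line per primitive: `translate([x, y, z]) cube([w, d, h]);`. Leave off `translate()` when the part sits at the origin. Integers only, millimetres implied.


translate([500, 320, 0]) cube([4220, 185, 2200]);
translate([500, 3975, 0]) cube([4220, 185, 2200]);
translate([500, 505, 0]) cube([185, 3470, 2200]);
translate([4535, 505, 0]) cube([185, 3470, 2200]);


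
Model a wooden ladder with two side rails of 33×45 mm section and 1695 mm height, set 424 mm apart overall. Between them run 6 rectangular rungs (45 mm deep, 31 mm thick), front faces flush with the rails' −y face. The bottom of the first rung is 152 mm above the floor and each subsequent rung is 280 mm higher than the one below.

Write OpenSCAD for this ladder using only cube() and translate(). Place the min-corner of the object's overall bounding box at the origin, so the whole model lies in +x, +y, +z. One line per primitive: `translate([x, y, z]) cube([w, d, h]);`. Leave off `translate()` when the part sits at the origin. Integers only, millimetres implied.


// rung span = 424 - 2*33 = 358
// rung[k] z = 152 + k*280
cube([33, 45, 1695]);
translate([391, 0, 0]) cube([33, 45, 1695]);
translate([33, 0, 152]) cube([358, 45, 31]);
translate([33, 0, 432]) cube([358, 45, 31]);
translate([33, 0, 712]) cube([358, 45, 31]);
translate([33, 0, 992]) cube([358, 45, 31]);
translate([33, 0, 1272]) cube([358, 45, 31]);
translate([33, 0, 1552]) cube([358, 45, 31]);


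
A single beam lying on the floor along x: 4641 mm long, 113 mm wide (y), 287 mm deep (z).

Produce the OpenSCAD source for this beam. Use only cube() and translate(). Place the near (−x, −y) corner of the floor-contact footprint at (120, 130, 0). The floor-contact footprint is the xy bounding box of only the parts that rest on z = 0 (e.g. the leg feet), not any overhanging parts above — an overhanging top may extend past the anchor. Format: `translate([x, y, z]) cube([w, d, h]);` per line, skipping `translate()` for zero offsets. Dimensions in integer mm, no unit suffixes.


translate([120, 130, 0]) cube([4641, 113, 287]);


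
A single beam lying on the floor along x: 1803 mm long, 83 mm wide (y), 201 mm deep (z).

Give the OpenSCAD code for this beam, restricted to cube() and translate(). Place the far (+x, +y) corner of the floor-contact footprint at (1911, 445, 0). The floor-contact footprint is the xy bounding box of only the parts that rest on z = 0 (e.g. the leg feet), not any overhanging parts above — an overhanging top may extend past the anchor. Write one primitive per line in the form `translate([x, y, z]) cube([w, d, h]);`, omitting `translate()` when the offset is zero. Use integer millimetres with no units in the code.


translate([108, 362, 0]) cube([1803, 83, 201]);


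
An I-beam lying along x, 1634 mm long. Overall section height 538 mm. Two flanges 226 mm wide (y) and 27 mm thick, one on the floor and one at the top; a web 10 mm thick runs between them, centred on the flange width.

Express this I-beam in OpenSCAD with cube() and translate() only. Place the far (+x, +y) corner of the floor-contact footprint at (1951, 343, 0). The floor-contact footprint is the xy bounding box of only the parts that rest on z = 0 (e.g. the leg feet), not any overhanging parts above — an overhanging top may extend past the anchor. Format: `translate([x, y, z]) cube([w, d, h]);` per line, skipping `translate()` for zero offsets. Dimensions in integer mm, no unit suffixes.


translate([317, 117, 0]) cube([1634, 226, 27]);
translate([317, 225, 27]) cube([1634, 10, 484]);
translate([317, 117, 511]) cube([1634, 226, 27]);


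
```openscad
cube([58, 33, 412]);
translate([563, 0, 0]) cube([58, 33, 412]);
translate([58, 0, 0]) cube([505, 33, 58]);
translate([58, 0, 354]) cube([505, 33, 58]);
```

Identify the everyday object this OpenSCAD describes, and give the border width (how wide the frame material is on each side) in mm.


A picture frame. The border width is 58 mm.

Four thin pieces enclosing a rectangular opening — a picture frame. The two full-height stiles are 412 mm tall; the top rail sits at z = 354 and is 58 mm tall, so the border above the opening is 412 − 354 = 58 mm, matching the stile x-width.


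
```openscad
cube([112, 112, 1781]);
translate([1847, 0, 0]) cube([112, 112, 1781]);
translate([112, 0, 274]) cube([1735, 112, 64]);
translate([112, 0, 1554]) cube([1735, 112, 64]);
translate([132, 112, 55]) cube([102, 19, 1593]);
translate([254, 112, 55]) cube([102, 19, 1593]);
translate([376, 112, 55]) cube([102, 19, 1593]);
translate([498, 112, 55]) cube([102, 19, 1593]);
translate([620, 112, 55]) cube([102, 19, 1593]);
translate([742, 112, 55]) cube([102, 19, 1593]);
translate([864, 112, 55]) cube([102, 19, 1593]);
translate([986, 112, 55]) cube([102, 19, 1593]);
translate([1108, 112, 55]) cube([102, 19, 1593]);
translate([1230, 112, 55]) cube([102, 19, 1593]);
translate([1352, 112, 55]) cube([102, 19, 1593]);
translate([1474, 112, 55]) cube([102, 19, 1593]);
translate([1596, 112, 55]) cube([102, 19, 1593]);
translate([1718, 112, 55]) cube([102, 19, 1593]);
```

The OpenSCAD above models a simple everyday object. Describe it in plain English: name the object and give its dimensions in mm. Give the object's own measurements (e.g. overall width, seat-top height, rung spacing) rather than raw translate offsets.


A fence section. Two 112×112 mm posts, 1781 mm tall, stand on the floor with a clear span of 1735 mm between their inner faces. Two horizontal rails of 112×64 mm section span the gap between the posts with their undersides at z = 274 mm and z = 1554 mm, flush with the posts' −y face. 14 pickets, each 102 mm wide, 19 mm thick and 1593 mm tall, are fixed to the +y face of the rails with their bottoms at z = 55 mm, spaced across the span with a 20 mm gap after the −x post and between neighbouring pickets, with 27 mm left before the +x post.


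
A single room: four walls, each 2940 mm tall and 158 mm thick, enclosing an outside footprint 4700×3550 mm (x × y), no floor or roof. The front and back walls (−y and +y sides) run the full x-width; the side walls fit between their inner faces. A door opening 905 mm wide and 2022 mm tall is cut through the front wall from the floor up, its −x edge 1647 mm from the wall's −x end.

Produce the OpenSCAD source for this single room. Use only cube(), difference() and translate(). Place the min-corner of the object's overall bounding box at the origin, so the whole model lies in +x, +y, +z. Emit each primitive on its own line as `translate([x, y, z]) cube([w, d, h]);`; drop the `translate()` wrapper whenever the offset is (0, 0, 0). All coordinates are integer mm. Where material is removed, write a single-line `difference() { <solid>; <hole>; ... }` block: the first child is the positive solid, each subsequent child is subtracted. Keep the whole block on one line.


difference() { cube([4700, 158, 2940]); translate([1647, 0, 0]) cube([905, 158, 2022]); }
translate([0, 3392, 0]) cube([4700, 158, 2940]);
translate([0, 158, 0]) cube([158, 3234, 2940]);
translate([4542, 158, 0]) cube([158, 3234, 2940]);


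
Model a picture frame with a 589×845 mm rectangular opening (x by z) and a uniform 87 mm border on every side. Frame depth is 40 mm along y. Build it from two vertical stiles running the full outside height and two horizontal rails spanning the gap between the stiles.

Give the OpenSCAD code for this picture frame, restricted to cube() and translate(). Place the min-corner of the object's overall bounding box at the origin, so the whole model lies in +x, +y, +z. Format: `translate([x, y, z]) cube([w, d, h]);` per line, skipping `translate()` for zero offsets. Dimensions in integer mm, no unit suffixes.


cube([87, 40, 1019]);
translate([676, 0, 0]) cube([87, 40, 1019]);
translate([87, 0, 0]) cube([589, 40, 87]);
translate([87, 0, 932]) cube([589, 40, 87]);


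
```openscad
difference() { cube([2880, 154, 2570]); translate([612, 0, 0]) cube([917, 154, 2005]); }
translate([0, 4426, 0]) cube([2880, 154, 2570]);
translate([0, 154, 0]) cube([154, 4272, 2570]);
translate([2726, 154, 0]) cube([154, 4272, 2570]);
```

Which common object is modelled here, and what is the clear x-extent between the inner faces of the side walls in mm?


A single room. The interior width is 2572 mm.

Four walls enclosing a rectangle with a door in the front wall — a room. Outside width 2880 minus two 154 mm walls gives 2572 mm.


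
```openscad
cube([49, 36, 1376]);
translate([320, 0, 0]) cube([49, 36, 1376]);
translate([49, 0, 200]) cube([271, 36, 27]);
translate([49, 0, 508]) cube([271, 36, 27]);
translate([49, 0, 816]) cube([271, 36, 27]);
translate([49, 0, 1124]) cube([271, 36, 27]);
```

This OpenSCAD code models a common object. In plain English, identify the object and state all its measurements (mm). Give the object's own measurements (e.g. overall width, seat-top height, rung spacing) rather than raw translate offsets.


A straight ladder. Two 49×36 mm vertical rails, 1376 mm tall, stand 369 mm apart (outside-to-outside) with their front faces coplanar on the −y side. 4 rungs, each 36 mm deep and 27 mm tall, span between the inner faces of the rails, front faces flush with the rails. The lowest rung's underside is at z = 200 mm and rungs are spaced 308 mm apart (underside to underside).


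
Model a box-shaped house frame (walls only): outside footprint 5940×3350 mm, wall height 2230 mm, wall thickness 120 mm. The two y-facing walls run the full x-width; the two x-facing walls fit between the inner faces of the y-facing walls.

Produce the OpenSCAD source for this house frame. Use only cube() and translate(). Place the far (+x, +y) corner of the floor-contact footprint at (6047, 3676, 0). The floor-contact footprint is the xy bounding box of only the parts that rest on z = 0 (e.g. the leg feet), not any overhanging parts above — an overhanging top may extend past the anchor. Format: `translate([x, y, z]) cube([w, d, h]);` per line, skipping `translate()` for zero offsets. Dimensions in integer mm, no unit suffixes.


translate([107, 326, 0]) cube([5940, 120, 2230]);
translate([107, 3556, 0]) cube([5940, 120, 2230]);
translate([107, 446, 0]) cube([120, 3110, 2230]);
translate([5927, 446, 0]) cube([120, 3110, 2230]);


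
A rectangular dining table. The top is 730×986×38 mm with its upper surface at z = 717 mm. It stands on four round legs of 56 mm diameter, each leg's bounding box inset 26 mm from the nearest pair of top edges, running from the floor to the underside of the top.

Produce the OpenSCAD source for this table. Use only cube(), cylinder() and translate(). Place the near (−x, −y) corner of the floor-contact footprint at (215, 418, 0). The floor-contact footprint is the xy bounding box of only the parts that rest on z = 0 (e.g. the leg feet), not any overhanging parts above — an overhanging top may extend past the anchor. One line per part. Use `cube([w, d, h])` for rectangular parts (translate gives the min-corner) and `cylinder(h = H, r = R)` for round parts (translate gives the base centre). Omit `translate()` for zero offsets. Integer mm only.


translate([189, 392, 679]) cube([730, 986, 38]);
translate([243, 446, 0]) cylinder(h = 679, r = 28);
translate([865, 446, 0]) cylinder(h = 679, r = 28);
translate([243, 1324, 0]) cylinder(h = 679, r = 28);
translate([865, 1324, 0]) cylinder(h = 679, r = 28);


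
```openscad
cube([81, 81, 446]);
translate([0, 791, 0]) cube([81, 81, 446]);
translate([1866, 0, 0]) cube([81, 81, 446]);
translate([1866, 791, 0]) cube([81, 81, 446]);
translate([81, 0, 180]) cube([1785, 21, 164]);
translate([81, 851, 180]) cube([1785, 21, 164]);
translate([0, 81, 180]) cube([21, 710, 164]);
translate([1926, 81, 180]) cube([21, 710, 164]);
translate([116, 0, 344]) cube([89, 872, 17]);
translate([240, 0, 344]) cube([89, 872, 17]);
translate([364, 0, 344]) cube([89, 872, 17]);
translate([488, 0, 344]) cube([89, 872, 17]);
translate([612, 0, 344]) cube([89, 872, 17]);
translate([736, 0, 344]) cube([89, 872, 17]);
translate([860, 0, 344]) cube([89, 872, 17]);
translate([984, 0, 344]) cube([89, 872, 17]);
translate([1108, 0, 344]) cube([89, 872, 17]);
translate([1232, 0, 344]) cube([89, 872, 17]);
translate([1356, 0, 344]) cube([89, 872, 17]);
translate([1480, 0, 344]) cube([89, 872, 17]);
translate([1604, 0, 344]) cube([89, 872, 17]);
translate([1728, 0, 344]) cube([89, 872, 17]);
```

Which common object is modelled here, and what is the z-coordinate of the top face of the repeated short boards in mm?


A bed frame. The slat-top height is 361 mm.

Four posts, four rails, and a row of slats — a bed frame. Slats sit on the rails at z = 180 + 164 = 344; with slat thickness 17, the top is 361 mm.


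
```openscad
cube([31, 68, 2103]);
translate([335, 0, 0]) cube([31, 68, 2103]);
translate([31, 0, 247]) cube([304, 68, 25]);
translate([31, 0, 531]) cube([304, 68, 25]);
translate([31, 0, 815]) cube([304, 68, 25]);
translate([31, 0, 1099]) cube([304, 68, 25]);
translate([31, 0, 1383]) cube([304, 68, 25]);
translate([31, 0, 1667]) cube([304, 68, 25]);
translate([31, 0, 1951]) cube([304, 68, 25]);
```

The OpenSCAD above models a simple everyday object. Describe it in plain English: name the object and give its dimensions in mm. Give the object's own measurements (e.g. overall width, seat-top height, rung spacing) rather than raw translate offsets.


A straight ladder. Two 31×68 mm vertical rails, 2103 mm tall, stand 366 mm apart (outside-to-outside) with their front faces coplanar on the −y side. 7 rungs, each 68 mm deep and 25 mm tall, span between the inner faces of the rails, front faces flush with the rails. The lowest rung's underside is at z = 247 mm and rungs are spaced 284 mm apart (underside to underside).


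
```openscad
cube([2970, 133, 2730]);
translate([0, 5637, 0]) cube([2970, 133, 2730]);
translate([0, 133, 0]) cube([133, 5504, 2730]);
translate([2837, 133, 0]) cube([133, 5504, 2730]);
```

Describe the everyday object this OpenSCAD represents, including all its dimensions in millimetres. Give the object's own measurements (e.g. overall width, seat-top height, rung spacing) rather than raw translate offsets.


The wall frame of a small rectangular building: four walls, each 2730 mm tall and 133 mm thick, enclosing a footprint 2970 mm (x) by 5770 mm (y) outside-to-outside, with no floor or roof. The front and back walls (the −y and +y sides) span the full width; the two side walls fit between them.


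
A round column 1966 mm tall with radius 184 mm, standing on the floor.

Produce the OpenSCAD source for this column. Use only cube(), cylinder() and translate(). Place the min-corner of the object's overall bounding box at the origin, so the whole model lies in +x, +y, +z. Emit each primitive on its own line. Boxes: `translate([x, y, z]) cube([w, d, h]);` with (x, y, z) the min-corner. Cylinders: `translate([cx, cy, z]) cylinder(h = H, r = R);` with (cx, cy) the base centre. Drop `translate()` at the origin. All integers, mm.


translate([184, 184, 0]) cylinder(h = 1966, r = 184);


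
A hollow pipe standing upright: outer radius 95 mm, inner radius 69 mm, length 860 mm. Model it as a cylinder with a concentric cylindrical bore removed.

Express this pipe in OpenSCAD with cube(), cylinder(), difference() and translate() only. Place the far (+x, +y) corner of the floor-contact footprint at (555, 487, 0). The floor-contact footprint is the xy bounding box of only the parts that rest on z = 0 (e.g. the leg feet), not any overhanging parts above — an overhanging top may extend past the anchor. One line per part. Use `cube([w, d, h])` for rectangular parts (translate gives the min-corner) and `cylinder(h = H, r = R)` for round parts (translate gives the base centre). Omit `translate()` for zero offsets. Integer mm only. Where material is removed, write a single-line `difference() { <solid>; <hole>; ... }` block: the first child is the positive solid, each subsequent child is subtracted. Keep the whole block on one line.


difference() { translate([460, 392, 0]) cylinder(h = 860, r = 95); translate([460, 392, 0]) cylinder(h = 860, r = 69); }


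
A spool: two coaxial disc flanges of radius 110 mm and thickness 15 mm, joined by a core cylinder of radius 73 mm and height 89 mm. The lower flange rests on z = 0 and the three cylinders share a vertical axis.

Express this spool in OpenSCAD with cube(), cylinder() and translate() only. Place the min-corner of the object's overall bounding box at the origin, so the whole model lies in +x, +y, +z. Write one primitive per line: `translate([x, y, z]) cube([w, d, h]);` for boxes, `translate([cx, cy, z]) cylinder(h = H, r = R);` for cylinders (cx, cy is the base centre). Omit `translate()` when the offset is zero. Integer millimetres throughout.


translate([110, 110, 0]) cylinder(h = 15, r = 110);
translate([110, 110, 15]) cylinder(h = 89, r = 73);
translate([110, 110, 104]) cylinder(h = 15, r = 110);


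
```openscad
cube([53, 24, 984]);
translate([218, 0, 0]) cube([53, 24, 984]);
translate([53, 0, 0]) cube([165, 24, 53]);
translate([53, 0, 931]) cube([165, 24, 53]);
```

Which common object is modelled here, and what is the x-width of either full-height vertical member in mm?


A picture frame. The border width is 53 mm.

Four thin pieces enclosing a rectangular opening — a picture frame. The two full-height stiles are 984 mm tall; the top rail sits at z = 931 and is 53 mm tall, so the border above the opening is 984 − 931 = 53 mm, matching the stile x-width.


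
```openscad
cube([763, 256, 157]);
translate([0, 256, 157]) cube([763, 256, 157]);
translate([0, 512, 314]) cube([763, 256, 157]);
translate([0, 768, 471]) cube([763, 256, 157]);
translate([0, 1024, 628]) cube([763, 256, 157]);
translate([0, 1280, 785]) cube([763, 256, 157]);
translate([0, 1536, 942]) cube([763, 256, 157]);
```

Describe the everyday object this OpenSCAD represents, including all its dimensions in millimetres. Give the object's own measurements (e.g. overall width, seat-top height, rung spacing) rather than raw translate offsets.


A straight staircase of 7 solid steps. Each step is 763 mm wide (x), 256 mm deep (y, the going) and 157 mm tall (the rise). The first step rests on the floor; each subsequent step sits one going further in +y and one rise higher in +z, directly behind and above the previous step with no overlap.


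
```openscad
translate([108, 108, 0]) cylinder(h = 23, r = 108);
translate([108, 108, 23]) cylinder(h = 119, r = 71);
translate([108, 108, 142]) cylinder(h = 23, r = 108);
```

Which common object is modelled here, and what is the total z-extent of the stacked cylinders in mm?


A spool. The overall height is 165 mm.

Three coaxial cylinders, large–small–large — a spool. Two 23 mm flanges and a 119 mm core give 23 + 119 + 23 = 165 mm.


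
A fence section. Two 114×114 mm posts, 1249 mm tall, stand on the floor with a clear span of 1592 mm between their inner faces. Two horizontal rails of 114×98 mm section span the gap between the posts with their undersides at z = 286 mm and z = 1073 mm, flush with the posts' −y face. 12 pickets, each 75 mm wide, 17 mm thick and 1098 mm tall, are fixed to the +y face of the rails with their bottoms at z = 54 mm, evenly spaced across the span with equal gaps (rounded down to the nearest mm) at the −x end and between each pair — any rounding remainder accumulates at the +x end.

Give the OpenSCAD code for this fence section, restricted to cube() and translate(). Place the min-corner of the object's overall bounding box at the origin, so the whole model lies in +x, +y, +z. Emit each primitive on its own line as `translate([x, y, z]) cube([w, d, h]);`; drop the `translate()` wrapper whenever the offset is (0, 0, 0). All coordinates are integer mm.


cube([114, 114, 1249]);
translate([1706, 0, 0]) cube([114, 114, 1249]);
translate([114, 0, 286]) cube([1592, 114, 98]);
translate([114, 0, 1073]) cube([1592, 114, 98]);
translate([167, 114, 54]) cube([75, 17, 1098]);
translate([295, 114, 54]) cube([75, 17, 1098]);
translate([423, 114, 54]) cube([75, 17, 1098]);
translate([551, 114, 54]) cube([75, 17, 1098]);
translate([679, 114, 54]) cube([75, 17, 1098]);
translate([807, 114, 54]) cube([75, 17, 1098]);
translate([935, 114, 54]) cube([75, 17, 1098]);
translate([1063, 114, 54]) cube([75, 17, 1098]);
translate([1191, 114, 54]) cube([75, 17, 1098]);
translate([1319, 114, 54]) cube([75, 17, 1098]);
translate([1447, 114, 54]) cube([75, 17, 1098]);
translate([1575, 114, 54]) cube([75, 17, 1098]);


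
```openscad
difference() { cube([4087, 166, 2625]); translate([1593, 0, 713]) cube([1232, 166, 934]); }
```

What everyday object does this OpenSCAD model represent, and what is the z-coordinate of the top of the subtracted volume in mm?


A wall with a window opening. The window head height is 1647 mm.

A wall with a rectangular opening subtracted — a window. Sill at z = 713, opening 934 mm tall, so the head is at 713 + 934 = 1647 mm.


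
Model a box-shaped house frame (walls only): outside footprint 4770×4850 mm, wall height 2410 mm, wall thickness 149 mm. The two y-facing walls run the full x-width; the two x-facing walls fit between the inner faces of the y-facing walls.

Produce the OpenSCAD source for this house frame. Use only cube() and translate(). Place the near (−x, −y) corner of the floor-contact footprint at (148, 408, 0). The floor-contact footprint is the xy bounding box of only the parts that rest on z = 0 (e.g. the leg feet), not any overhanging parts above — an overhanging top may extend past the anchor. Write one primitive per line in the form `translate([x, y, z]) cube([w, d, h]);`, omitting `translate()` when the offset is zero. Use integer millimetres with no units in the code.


translate([148, 408, 0]) cube([4770, 149, 2410]);
translate([148, 5109, 0]) cube([4770, 149, 2410]);
translate([148, 557, 0]) cube([149, 4552, 2410]);
translate([4769, 557, 0]) cube([149, 4552, 2410]);


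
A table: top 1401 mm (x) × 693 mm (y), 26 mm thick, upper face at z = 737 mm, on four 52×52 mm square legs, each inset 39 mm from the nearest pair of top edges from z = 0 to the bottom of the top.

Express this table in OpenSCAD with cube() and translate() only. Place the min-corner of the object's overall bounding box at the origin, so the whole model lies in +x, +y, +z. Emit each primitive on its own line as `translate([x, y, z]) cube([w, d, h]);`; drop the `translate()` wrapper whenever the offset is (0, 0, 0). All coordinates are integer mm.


// leg_h = 737 - 26 = 711
translate([0, 0, 711]) cube([1401, 693, 26]);
translate([39, 39, 0]) cube([52, 52, 711]);
translate([1310, 39, 0]) cube([52, 52, 711]);
translate([39, 602, 0]) cube([52, 52, 711]);
translate([1310, 602, 0]) cube([52, 52, 711]);


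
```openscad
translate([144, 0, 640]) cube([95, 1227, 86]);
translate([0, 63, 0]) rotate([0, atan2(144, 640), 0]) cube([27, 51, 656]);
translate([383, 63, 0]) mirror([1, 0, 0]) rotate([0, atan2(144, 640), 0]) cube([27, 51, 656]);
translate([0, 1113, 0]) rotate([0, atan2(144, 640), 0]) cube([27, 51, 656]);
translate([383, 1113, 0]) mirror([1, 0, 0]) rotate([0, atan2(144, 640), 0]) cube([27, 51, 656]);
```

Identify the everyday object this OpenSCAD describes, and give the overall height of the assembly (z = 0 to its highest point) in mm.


A sawhorse. The overall height is 726 mm.

A beam across two mirrored pairs of raked legs — a sawhorse. The beam's underside is at z = 640 (matching the legs' vertical rise in atan2(144, 640)) and the beam is 86 mm tall, so its top is at 640 + 86 = 726 mm. The raked legs top out at the beam's underside, so that is the highest point.


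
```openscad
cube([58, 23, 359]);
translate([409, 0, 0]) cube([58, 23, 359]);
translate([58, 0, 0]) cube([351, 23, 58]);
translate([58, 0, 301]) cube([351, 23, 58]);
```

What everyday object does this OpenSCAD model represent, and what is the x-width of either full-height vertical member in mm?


A picture frame. The border width is 58 mm.

Four thin pieces enclosing a rectangular opening — a picture frame. The two full-height stiles are 359 mm tall; the top rail sits at z = 301 and is 58 mm tall, so the border above the opening is 359 − 301 = 58 mm, matching the stile x-width.


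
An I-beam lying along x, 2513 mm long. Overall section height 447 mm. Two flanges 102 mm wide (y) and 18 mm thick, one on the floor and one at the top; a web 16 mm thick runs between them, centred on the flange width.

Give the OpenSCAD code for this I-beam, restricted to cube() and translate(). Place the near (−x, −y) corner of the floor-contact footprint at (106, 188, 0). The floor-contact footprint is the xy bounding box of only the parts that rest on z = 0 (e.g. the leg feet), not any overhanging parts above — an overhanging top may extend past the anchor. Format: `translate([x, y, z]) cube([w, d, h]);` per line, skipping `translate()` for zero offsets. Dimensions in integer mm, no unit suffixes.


translate([106, 188, 0]) cube([2513, 102, 18]);
translate([106, 231, 18]) cube([2513, 16, 411]);
translate([106, 188, 429]) cube([2513, 102, 18]);


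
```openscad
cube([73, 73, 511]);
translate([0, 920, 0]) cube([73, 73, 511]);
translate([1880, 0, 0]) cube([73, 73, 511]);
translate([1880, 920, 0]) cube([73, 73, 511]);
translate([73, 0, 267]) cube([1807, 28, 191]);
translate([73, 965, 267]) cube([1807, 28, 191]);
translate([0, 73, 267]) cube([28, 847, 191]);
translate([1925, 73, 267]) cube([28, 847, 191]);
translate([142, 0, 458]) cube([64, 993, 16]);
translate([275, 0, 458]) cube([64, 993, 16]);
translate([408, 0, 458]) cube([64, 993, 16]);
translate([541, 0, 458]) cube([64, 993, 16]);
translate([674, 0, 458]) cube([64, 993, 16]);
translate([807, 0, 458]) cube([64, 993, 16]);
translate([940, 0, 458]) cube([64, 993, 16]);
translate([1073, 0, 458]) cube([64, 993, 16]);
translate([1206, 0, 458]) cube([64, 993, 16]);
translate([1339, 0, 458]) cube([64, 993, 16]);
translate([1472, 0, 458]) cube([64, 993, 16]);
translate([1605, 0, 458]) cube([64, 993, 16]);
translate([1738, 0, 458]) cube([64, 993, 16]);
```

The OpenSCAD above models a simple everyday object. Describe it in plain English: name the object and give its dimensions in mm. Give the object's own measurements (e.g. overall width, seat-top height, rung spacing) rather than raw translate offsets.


A bed frame 1953 mm long (x) by 993 mm wide (y). Four 73×73 mm corner posts, 511 mm tall, at the corners of the footprint. Four rails of 28 mm thickness and 191 mm height run between adjacent posts with their undersides at z = 267 mm, their outer faces flush with the outside of the frame (the two x-running rails run between the posts' inner faces; the two y-running rails run between the posts' inner faces). 13 slats, each 64 mm wide (x) and 16 mm thick, lie across the top of the two x-running rails, running the full 993 mm width of the frame in y; along x they sit between the end posts with a 69 mm gap after the −x posts and between neighbouring slats, leaving 78 mm before the +x posts.


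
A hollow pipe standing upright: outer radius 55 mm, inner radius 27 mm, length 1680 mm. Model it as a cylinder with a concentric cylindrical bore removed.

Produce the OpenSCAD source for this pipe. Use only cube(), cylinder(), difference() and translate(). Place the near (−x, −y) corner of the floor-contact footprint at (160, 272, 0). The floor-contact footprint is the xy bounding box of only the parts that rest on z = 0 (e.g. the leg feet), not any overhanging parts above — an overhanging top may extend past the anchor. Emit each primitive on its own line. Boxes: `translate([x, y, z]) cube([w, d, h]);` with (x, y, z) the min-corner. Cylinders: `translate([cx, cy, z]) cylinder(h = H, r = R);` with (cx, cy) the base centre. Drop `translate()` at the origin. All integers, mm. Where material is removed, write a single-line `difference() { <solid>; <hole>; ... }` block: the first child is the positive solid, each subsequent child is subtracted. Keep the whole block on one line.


difference() { translate([215, 327, 0]) cylinder(h = 1680, r = 55); translate([215, 327, 0]) cylinder(h = 1680, r = 27); }


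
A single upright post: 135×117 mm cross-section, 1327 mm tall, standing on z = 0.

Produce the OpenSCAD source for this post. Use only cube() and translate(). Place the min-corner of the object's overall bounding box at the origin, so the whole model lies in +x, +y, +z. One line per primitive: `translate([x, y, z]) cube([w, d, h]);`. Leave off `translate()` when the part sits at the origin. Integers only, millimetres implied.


cube([135, 117, 1327]);


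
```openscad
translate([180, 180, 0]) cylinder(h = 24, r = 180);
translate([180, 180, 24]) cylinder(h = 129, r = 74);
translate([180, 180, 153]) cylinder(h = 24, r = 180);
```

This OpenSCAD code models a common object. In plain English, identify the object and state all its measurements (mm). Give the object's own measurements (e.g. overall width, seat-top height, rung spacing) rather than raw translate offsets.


A spool: two coaxial disc flanges of radius 180 mm and thickness 24 mm, joined by a core cylinder of radius 74 mm and height 129 mm. The lower flange rests on z = 0 and the three cylinders share a vertical axis.


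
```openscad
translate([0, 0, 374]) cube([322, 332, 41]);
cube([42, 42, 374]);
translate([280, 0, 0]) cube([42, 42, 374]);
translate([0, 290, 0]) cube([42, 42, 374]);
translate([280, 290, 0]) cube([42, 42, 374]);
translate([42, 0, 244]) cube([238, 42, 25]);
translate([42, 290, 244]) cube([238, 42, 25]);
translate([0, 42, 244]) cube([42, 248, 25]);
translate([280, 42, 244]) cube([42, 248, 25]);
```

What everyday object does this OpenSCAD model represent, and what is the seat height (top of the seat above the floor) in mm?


A stool. The seat height is 415 mm.

A 322×332×41 slab at z = 374 on four corner posts — a stool. The seat top is 374 + 41 = 415 mm.


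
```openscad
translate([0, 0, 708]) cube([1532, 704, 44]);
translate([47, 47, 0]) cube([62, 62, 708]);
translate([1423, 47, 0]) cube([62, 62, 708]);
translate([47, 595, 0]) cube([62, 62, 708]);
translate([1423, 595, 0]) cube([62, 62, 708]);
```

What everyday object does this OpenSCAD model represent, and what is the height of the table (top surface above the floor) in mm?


A table. The table height is 752 mm.

A 1532×704×44 slab sits at z = 708 on four 62 mm square posts — a table. The top surface is at 708 + 44 = 752 mm.


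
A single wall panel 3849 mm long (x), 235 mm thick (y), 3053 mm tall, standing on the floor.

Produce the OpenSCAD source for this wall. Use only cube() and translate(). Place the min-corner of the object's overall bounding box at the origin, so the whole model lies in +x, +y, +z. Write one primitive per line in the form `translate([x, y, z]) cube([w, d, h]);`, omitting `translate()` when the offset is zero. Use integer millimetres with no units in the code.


cube([3849, 235, 3053]);


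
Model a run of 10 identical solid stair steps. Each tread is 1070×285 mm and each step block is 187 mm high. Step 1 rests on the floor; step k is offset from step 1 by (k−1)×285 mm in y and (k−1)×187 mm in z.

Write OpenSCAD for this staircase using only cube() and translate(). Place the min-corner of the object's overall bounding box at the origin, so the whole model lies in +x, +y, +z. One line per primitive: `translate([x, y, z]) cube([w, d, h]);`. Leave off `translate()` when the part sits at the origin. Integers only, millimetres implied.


cube([1070, 285, 187]);
translate([0, 285, 187]) cube([1070, 285, 187]);
translate([0, 570, 374]) cube([1070, 285, 187]);
translate([0, 855, 561]) cube([1070, 285, 187]);
translate([0, 1140, 748]) cube([1070, 285, 187]);
translate([0, 1425, 935]) cube([1070, 285, 187]);
translate([0, 1710, 1122]) cube([1070, 285, 187]);
translate([0, 1995, 1309]) cube([1070, 285, 187]);
translate([0, 2280, 1496]) cube([1070, 285, 187]);
translate([0, 2565, 1683]) cube([1070, 285, 187]);


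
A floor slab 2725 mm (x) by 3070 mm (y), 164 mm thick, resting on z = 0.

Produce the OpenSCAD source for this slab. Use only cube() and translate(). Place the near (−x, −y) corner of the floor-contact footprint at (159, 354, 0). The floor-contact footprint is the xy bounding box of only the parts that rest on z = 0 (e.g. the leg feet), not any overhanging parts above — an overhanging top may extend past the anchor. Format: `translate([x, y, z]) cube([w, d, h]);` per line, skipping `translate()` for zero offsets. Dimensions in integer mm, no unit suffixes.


translate([159, 354, 0]) cube([2725, 3070, 164]);
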